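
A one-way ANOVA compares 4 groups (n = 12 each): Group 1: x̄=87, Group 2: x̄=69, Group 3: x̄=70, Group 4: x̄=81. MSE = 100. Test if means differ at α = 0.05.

Grand mean = 76.75. SS_between = 2745.0, MS_between = 915.0. F = 9.15, F_crit ≈ 2.816. Reject H₀.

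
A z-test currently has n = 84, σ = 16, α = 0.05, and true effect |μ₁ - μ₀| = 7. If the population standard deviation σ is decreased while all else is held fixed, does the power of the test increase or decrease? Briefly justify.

Power increases: a smaller σ shrinks the standard error σ/√n, moving the sampling distribution under H₁ further from the critical value.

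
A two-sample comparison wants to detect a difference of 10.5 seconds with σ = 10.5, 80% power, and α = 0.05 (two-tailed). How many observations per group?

n per group = 2(z_α/2 + z_β)²σ²/d² = 2×(1.96 + 0.84)²×10.5²/10.5² = 15.7 → n = 16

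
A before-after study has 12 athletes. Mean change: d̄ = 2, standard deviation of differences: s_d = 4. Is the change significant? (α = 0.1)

t = d̄/(s_d/√n) = 2/(4/√12) = 1.732. df = 11, critical t = ±1.796. Fail to reject H₀.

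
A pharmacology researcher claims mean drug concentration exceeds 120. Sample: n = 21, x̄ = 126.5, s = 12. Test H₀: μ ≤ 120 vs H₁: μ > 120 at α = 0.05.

t = (126.5 - 120)/(12/√21) = 2.482, df = 20. Critical t = 1.725. Reject H₀.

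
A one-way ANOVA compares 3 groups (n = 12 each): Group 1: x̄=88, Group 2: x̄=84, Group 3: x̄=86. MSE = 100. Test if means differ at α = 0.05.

Grand mean = 86.0. SS_between = 96.0, MS_between = 48.0. F = 0.48, F_crit ≈ 3.285. Fail to reject H₀.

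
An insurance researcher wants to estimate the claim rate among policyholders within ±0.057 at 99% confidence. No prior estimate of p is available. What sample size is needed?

Conservative approach: use p = 0.5 (maximizes p(1-p) = 0.25). n = z²(0.25)/E² = 2.576²×0.25/0.057² = 510.6 → n = 511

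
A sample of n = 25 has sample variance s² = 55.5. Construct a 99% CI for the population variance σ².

df = 24. χ²_{0.005} = 45.559, χ²_{0.995} = 9.886. CI for σ² = ((n-1)s²/χ²_{α/2}, (n-1)s²/χ²_{1-α/2}) = (24·55.5/45.559, 24·55.5/9.886) = (29.24, 134.74)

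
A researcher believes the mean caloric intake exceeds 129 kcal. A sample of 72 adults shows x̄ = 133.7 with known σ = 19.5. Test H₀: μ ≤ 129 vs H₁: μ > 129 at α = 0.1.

z = 2.045. Critical value: 1.28. Reject H₀.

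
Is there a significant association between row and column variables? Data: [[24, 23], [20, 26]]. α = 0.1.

χ² = 0.537. df = 1, critical = 2.706. Fail to reject H₀. No evidence of dependence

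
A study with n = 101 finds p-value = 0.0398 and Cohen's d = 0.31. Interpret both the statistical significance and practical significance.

Statistically significant (p = 0.0398 < 0.05). Cohen's d = 0.31 indicates a small effect size. Both statistical and practical significance should be considered.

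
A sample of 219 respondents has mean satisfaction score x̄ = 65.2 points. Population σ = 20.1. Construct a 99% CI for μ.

CI = x̄ ± z*(σ/√n) = 65.2 ± 2.576(20.1/√219) = 65.2 ± 3.5 = (61.7, 68.7)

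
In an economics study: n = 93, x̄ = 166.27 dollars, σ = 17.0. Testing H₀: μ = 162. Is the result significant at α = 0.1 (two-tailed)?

z = (166.27 - 162)/(17.0/√93) = 2.422. Since |z| > 1.645, significant at α = 0.1.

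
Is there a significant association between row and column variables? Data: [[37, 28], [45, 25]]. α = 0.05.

χ² = 0.766. df = 1, critical = 3.841. Fail to reject H₀. No evidence of dependence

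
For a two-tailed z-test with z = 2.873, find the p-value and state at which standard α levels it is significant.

p = 2·P(Z > |2.873|) = 2·(1 - Φ(2.873)) ≈ 0.0041. Significant at α = 0.1; Significant at α = 0.05; Significant at α = 0.01.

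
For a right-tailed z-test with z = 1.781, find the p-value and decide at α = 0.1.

p = P(Z > 1.781) = 1 - Φ(1.781) ≈ 0.0375. Since p < 0.1, reject H₀ (significant) at α = 0.1.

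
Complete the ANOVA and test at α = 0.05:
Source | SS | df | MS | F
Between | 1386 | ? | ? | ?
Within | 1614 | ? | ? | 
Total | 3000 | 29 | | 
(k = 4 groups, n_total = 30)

df_between = 3, df_within = 26. MS_between = 462.0, MS_within = 62.08. F = 7.442, F_crit ≈ 2.975. Reject H₀.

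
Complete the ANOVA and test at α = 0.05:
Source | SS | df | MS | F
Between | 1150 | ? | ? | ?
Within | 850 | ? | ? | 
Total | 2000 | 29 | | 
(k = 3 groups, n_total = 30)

df_between = 2, df_within = 27. MS_between = 575.0, MS_within = 31.48. F = 18.265, F_crit ≈ 3.354. Reject H₀.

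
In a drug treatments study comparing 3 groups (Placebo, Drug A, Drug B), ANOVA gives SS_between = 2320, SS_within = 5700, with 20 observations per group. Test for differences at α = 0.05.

df_between = 2, df_within = 57. F = MS_between/MS_within = 1160.0/100.0 = 11.6. F_crit ≈ 3.159. Reject H₀. At least one mean differs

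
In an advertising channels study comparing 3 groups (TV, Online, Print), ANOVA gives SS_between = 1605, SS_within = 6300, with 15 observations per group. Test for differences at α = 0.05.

df_between = 2, df_within = 42. F = MS_between/MS_within = 802.5/150.0 = 5.35. F_crit ≈ 3.22. Reject H₀. At least one mean differs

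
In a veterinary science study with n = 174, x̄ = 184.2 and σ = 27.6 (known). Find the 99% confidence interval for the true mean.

CI = x̄ ± z*(σ/√n) = 184.2 ± 2.576(27.6/√174) = 184.2 ± 5.39 = (178.81, 189.59)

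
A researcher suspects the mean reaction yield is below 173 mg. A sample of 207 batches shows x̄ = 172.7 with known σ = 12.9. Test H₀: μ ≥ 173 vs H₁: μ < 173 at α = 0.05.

z = -0.335. Critical value: -1.645. Fail to reject H₀.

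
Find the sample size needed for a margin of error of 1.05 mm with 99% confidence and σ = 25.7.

n = (z*σ/E)² = (2.576×25.7/1.05)² = 3975.4 → n = 3976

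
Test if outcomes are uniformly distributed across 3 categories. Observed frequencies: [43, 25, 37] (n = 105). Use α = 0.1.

Expected = 35 each. χ² = Σ(O-E)²/E = 4.8. df = 2, critical value = 4.605. Reject H₀.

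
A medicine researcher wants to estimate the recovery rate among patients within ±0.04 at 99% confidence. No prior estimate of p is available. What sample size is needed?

Conservative approach: use p = 0.5 (maximizes p(1-p) = 0.25). n = z²(0.25)/E² = 2.576²×0.25/0.04² = 1036.8 → n = 1037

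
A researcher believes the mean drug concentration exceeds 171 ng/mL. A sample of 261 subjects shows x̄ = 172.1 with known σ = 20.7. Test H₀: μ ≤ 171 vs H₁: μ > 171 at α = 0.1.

z = 0.859. Critical value: 1.28. Fail to reject H₀.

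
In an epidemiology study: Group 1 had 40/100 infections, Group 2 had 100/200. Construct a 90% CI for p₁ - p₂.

p̂₁ = 0.4, p̂₂ = 0.5. Difference = -0.1. CI = (-0.199, -0.001)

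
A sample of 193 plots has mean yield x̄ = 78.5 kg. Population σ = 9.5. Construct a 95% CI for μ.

CI = x̄ ± z*(σ/√n) = 78.5 ± 1.96(9.5/√193) = 78.5 ± 1.34 = (77.16, 79.84)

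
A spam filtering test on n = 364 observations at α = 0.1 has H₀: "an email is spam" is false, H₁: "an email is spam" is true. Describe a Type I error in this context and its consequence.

Type I error: rejecting H₀ when it is true — concluding that an email is spam when in fact it is not. Consequence: a legitimate email is sent to the spam folder and the user misses it.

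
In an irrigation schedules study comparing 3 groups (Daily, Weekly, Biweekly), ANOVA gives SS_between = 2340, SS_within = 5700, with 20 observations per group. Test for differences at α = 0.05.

df_between = 2, df_within = 57. F = MS_between/MS_within = 1170.0/100.0 = 11.7. F_crit ≈ 3.159. Reject H₀. At least one mean differs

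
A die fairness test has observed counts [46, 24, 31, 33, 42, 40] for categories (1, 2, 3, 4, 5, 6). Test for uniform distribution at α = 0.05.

Expected = 36 each. χ² = Σ(O-E)²/E = 9.167. df = 5, critical value = 11.07. Fail to reject H₀.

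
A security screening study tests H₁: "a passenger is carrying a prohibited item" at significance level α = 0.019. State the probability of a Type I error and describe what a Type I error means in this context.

P(Type I error) = α = 0.019. A Type I error is rejecting H₀ when H₀ is actually true (false positive) — here, concluding that a passenger is carrying a prohibited item when in fact this is not the case. Consequence: detaining an innocent passenger — delay and inconvenience.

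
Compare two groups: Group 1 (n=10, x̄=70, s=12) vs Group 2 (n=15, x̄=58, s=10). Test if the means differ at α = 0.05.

Pooled sp = 10.83. t = 2.715, df = 23. Critical t = ±2.069. Reject H₀.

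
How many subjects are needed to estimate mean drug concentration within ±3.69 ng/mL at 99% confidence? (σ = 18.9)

n = (z*σ/E)² = (2.576×18.9/3.69)² = 174.1 → n = 175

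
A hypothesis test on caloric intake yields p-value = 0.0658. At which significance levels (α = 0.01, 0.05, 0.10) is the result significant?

p = 0.0658. Significant at: α = 0.1.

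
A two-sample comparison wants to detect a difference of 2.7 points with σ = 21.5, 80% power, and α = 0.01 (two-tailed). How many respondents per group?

n per group = 2(z_α/2 + z_β)²σ²/d² = 2×(2.576 + 0.84)²×21.5²/2.7² = 1479.8 → n = 1480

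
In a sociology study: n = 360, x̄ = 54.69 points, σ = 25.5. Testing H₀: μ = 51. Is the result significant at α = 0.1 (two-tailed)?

z = (54.69 - 51)/(25.5/√360) = 2.746. Since |z| > 1.645, significant at α = 0.1.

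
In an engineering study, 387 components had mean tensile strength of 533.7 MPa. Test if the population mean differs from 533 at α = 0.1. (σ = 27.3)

z = (x̄ - μ₀)/(σ/√n) = (533.7 - 533)/(27.3/√387) = 0.504. Critical value: ±1.645. Since |0.504| ≤ 1.645, Fail to reject H₀.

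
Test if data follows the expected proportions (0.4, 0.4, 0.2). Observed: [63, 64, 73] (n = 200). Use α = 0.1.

Expected: [80.0, 80.0, 40.0]. χ² = 34.038. df = 2, critical = 4.605. Reject H₀.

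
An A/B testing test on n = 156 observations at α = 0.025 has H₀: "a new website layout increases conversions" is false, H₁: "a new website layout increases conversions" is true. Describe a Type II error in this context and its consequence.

Type II error: failing to reject H₀ when it is false — concluding that a new website layout increases conversions is not supported when in fact it is. Consequence: discarding a layout that would have improved conversions — lost revenue.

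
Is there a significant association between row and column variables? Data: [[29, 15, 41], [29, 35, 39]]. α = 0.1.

χ² = 6.385. df = 2, critical = 4.605. Reject H₀. Variables are dependent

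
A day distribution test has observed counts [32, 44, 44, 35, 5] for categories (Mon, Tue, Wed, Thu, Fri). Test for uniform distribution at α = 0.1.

Expected = 32 each. χ² = Σ(O-E)²/E = 32.062. df = 4, critical value = 7.779. Reject H₀.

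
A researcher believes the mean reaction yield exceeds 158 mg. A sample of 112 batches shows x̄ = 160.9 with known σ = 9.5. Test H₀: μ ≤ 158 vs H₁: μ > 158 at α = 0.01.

z = 3.231. Critical value: 2.33. Reject H₀.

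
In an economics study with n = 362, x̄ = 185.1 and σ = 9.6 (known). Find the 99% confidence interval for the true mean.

CI = x̄ ± z*(σ/√n) = 185.1 ± 2.576(9.6/√362) = 185.1 ± 1.3 = (183.8, 186.4)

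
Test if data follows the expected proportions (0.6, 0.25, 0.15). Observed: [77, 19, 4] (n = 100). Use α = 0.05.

Expected: [60.0, 25.0, 15.0]. χ² = 14.323. df = 2, critical = 5.991. Reject H₀.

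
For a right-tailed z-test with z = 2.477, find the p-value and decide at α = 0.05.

p = P(Z > 2.477) = 1 - Φ(2.477) ≈ 0.0066. Since p < 0.05, reject H₀ (significant) at α = 0.05.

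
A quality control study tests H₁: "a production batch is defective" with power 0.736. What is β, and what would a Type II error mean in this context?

β = 1 - power = 1 - 0.736 = 0.264. A Type II error is failing to reject H₀ when H₀ is false (false negative) — here, failing to conclude that a production batch is defective when in fact it is true. Consequence: shipping a defective batch — faulty products reach customers.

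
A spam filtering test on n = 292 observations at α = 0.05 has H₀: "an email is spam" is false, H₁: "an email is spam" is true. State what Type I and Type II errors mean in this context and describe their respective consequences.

Type I (false positive): concluding that an email is spam when it is not — a legitimate email is sent to the spam folder and the user misses it. Type II (false negative): failing to conclude that an email is spam when it is — a spam email lands in the inbox. Which is costlier depends on domain priorities and is a judgement call rather than a statistical fact.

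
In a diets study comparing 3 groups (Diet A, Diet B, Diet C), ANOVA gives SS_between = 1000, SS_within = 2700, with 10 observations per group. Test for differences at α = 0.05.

df_between = 2, df_within = 27. F = MS_between/MS_within = 500.0/100.0 = 5.0. F_crit ≈ 3.354. Reject H₀. At least one mean differs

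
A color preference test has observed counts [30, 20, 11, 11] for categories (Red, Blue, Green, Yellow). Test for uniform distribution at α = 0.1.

Expected = 18 each. χ² = Σ(O-E)²/E = 13.667. df = 3, critical value = 6.251. Reject H₀.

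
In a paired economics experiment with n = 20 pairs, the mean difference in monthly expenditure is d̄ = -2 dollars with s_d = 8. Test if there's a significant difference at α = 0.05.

t = d̄/(s_d/√n) = -2/(8/√20) = -1.118. df = 19, critical t = ±2.093. Fail to reject H₀.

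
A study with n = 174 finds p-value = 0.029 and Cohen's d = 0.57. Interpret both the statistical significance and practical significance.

Statistically significant (p = 0.029 < 0.05). Cohen's d = 0.57 indicates a medium effect size. Both statistical and practical significance should be considered.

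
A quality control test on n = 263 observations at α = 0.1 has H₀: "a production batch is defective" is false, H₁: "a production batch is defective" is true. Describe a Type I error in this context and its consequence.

Type I error: rejecting H₀ when it is true — concluding that a production batch is defective when in fact it is not. Consequence: scrapping a good batch — wasted material and cost for no reason.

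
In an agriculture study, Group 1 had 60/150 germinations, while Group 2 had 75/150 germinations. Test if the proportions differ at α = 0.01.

p̂₁ = 0.4, p̂₂ = 0.5, pooled p̂ = 0.45. z = -1.741. Critical: ±2.576. Fail to reject H₀.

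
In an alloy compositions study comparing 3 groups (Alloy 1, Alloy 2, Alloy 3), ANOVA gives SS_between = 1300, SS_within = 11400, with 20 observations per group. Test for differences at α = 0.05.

df_between = 2, df_within = 57. F = MS_between/MS_within = 650.0/200.0 = 3.25. F_crit ≈ 3.159. Reject H₀. At least one mean differs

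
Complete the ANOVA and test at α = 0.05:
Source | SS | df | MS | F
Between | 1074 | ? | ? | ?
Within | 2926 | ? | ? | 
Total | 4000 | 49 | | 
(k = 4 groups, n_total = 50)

df_between = 3, df_within = 46. MS_between = 358.0, MS_within = 63.61. F = 5.628, F_crit ≈ 2.807. Reject H₀.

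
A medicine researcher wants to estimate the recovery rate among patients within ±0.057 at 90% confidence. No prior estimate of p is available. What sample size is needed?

Conservative approach: use p = 0.5 (maximizes p(1-p) = 0.25). n = z²(0.25)/E² = 1.645²×0.25/0.057² = 208.2 → n = 209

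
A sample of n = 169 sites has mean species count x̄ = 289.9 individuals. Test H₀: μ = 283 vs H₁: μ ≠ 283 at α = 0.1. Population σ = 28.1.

z = (x̄ - μ₀)/(σ/√n) = (289.9 - 283)/(28.1/√169) = 3.192. Critical value: ±1.645. Since |3.192| > 1.645, Reject H₀.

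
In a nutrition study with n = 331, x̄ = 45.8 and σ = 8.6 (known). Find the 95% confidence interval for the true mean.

CI = x̄ ± z*(σ/√n) = 45.8 ± 1.96(8.6/√331) = 45.8 ± 0.93 = (44.87, 46.73)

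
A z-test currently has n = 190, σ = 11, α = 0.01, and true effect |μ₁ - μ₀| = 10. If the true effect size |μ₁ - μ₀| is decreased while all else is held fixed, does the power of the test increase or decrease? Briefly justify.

Power decreases: a smaller true effect decreases the non-centrality λ = |μ₁ - μ₀|/(σ/√n).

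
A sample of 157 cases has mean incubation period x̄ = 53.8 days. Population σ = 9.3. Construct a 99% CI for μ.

CI = x̄ ± z*(σ/√n) = 53.8 ± 2.576(9.3/√157) = 53.8 ± 1.91 = (51.89, 55.71)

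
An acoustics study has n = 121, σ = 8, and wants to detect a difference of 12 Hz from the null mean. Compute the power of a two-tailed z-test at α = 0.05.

SE = σ/√n = 8/√121 = 0.727. Non-centrality λ = d/SE = 12/0.727 = 16.5. Power ≈ Φ(λ - z_{α/2}) = Φ(16.5 - 1.96) = Φ(14.54) = 1.0.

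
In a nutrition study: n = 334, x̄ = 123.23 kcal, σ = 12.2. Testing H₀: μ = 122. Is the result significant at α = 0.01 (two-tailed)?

z = (123.23 - 122)/(12.2/√334) = 1.843. Since |z| ≤ 2.576, not significant at α = 0.01.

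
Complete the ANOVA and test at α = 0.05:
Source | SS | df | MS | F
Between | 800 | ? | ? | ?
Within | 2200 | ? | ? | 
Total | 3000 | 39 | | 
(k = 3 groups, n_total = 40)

df_between = 2, df_within = 37. MS_between = 400.0, MS_within = 59.46. F = 6.727, F_crit ≈ 3.252. Reject H₀.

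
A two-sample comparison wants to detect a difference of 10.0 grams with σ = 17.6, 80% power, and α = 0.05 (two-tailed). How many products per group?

n per group = 2(z_α/2 + z_β)²σ²/d² = 2×(1.96 + 0.84)²×17.6²/10.0² = 48.6 → n = 49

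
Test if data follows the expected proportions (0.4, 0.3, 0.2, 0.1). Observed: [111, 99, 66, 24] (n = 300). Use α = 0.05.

Expected: [120.0, 90.0, 60.0, 30.0]. χ² = 3.375. df = 3, critical = 7.815. Fail to reject H₀.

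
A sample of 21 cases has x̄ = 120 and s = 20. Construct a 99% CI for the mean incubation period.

CI = x̄ ± t*(s/√n) = 120 ± 2.845(20/√21) = (107.58, 132.42)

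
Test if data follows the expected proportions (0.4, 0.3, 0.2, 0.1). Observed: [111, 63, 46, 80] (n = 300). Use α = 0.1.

Expected: [120.0, 90.0, 60.0, 30.0]. χ² = 95.375. df = 3, critical = 6.251. Reject H₀.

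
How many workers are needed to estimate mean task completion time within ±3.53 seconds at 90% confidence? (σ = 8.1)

n = (z*σ/E)² = (1.645×8.1/3.53)² = 14.2 → n = 15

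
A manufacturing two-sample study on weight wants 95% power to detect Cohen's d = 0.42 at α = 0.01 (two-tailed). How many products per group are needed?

z_{α/2} = 2.576, z_β = Φ⁻¹(0.95) = 1.645. For small effect (d = 0.42): n per group = 2(z_{α/2} + z_β)²/d² = 2(2.576 + 1.645)²/0.42² = 202.01 → 203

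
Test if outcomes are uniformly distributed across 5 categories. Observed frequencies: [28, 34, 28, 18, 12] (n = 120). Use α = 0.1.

Expected = 24 each. χ² = Σ(O-E)²/E = 13.0. df = 4, critical value = 7.779. Reject H₀.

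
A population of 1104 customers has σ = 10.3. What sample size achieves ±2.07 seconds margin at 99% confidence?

Without FPC: n₀ = (2.576×10.3/2.07)² = 164.295. With FPC: n = n₀N/(n₀+N-1) = 143.1 → n = 144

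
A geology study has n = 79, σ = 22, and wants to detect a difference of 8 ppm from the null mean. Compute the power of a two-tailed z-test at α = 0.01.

SE = σ/√n = 22/√79 = 2.475. Non-centrality λ = d/SE = 8/2.475 = 3.232. Power ≈ Φ(λ - z_{α/2}) = Φ(3.232 - 2.576) = Φ(0.656) = 0.744.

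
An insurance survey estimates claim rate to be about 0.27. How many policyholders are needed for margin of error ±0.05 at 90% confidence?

n = z²p(1-p)/E² = 1.645²×0.27×0.73/0.05² = 213.3 → n = 214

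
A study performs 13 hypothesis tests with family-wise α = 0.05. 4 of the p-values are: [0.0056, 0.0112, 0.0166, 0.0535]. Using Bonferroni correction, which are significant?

Bonferroni α = 0.05/13 = 0.00385. None of the given p-values are significant.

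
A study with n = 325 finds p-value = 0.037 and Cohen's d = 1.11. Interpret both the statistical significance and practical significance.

Statistically significant (p = 0.037 < 0.05). Cohen's d = 1.11 indicates a large effect size. Both statistical and practical significance should be considered.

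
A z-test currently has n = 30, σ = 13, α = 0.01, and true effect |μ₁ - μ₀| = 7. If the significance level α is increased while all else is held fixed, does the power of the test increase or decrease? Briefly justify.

Power increases: a larger α lowers the critical value, so more of the H₁ sampling distribution falls in the rejection region.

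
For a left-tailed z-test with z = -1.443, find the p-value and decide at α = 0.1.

p = P(Z < -1.443) = Φ(-1.443) ≈ 0.0745. Since p < 0.1, reject H₀ (significant) at α = 0.1.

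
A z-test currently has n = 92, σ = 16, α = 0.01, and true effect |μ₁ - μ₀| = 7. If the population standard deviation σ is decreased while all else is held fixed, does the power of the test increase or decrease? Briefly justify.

Power increases: a smaller σ shrinks the standard error σ/√n, moving the sampling distribution under H₁ further from the critical value.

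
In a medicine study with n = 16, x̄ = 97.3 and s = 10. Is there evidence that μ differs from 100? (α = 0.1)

t = (x̄ - μ₀)/(s/√n) = (97.3 - 100)/(10/√16) = -1.08. df = 15, critical t = ±1.753. Fail to reject H₀.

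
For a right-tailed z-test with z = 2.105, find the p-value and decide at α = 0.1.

p = P(Z > 2.105) = 1 - Φ(2.105) ≈ 0.0176. Since p < 0.1, reject H₀ (significant) at α = 0.1.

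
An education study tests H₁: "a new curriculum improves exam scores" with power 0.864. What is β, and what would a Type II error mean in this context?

β = 1 - power = 1 - 0.864 = 0.136. A Type II error is failing to reject H₀ when H₀ is false (false negative) — here, failing to conclude that a new curriculum improves exam scores when in fact it is true. Consequence: keeping the old curriculum when the new one would have helped students.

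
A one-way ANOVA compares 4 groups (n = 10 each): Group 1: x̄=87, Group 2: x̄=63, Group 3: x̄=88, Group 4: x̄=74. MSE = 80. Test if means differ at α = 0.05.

Grand mean = 78.0. SS_between = 4220.0, MS_between = 1406.67. F = 17.583, F_crit ≈ 2.866. Reject H₀.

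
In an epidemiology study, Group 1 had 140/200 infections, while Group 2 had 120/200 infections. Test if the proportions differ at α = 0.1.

p̂₁ = 0.7, p̂₂ = 0.6, pooled p̂ = 0.65. z = 2.097. Critical: ±1.645. Reject H₀.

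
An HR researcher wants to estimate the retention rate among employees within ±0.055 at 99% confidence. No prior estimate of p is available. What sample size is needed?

Conservative approach: use p = 0.5 (maximizes p(1-p) = 0.25). n = z²(0.25)/E² = 2.576²×0.25/0.055² = 548.4 → n = 549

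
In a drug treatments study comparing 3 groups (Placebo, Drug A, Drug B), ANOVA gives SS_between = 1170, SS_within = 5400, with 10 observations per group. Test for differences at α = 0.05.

df_between = 2, df_within = 27. F = MS_between/MS_within = 585.0/200.0 = 2.925. F_crit ≈ 3.354. Fail to reject H₀.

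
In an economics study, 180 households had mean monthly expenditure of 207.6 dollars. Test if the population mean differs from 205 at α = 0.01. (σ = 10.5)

z = (x̄ - μ₀)/(σ/√n) = (207.6 - 205)/(10.5/√180) = 3.322. Critical value: ±2.576. Since |3.322| > 2.576, Reject H₀.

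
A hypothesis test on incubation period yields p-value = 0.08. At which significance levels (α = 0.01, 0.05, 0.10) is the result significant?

p = 0.08. Significant at: α = 0.1.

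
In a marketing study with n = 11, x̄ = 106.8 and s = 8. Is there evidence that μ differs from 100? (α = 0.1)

t = (x̄ - μ₀)/(s/√n) = (106.8 - 100)/(8/√11) = 2.819. df = 10, critical t = ±1.812. Reject H₀.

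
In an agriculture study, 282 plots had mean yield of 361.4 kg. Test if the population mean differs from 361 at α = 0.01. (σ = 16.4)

z = (x̄ - μ₀)/(σ/√n) = (361.4 - 361)/(16.4/√282) = 0.41. Critical value: ±2.576. Since |0.41| ≤ 2.576, Fail to reject H₀.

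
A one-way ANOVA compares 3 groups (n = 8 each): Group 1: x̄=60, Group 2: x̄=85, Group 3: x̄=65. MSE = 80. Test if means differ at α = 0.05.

Grand mean = 70.0. SS_between = 2800.0, MS_between = 1400.0. F = 17.5, F_crit ≈ 3.467. Reject H₀.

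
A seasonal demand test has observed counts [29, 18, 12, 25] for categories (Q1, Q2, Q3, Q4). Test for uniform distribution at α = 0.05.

Expected = 21 each. χ² = Σ(O-E)²/E = 8.095. df = 3, critical value = 7.815. Reject H₀.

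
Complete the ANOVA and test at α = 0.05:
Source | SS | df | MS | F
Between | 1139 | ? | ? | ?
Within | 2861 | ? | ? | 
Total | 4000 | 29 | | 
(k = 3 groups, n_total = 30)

df_between = 2, df_within = 27. MS_between = 569.5, MS_within = 105.96. F = 5.375, F_crit ≈ 3.354. Reject H₀.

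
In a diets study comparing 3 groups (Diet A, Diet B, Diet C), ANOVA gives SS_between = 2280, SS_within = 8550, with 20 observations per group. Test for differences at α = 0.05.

df_between = 2, df_within = 57. F = MS_between/MS_within = 1140.0/150.0 = 7.6. F_crit ≈ 3.159. Reject H₀. At least one mean differs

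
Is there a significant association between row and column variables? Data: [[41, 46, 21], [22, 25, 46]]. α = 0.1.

χ² = 20.263. df = 2, critical = 4.605. Reject H₀. Variables are dependent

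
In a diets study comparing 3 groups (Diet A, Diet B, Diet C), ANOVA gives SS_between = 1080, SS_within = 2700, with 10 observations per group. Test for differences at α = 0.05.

df_between = 2, df_within = 27. F = MS_between/MS_within = 540.0/100.0 = 5.4. F_crit ≈ 3.354. Reject H₀. At least one mean differs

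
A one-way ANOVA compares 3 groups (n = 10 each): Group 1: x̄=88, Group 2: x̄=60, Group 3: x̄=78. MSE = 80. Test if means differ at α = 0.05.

Grand mean = 75.33. SS_between = 4026.67, MS_between = 2013.33. F = 25.167, F_crit ≈ 3.354. Reject H₀.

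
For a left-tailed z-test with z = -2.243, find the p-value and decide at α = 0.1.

p = P(Z < -2.243) = Φ(-2.243) ≈ 0.0124. Since p < 0.1, reject H₀ (significant) at α = 0.1.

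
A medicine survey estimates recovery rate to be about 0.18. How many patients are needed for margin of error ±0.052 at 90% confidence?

n = z²p(1-p)/E² = 1.645²×0.18×0.82/0.052² = 147.7 → n = 148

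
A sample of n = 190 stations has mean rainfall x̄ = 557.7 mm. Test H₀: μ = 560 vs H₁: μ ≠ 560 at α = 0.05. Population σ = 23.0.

z = (x̄ - μ₀)/(σ/√n) = (557.7 - 560)/(23.0/√190) = -1.378. Critical value: ±1.96. Since |-1.378| ≤ 1.96, Fail to reject H₀.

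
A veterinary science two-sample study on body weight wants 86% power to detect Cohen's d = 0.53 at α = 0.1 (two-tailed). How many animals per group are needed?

z_{α/2} = 1.645, z_β = Φ⁻¹(0.86) = 1.08. For medium effect (d = 0.53): n per group = 2(z_{α/2} + z_β)²/d² = 2(1.645 + 1.08)²/0.53² = 52.9 → 53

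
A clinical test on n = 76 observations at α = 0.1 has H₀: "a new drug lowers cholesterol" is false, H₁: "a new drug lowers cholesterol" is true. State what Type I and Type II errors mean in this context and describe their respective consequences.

Type I (false positive): concluding that a new drug lowers cholesterol when it is not — approving an ineffective drug — patients take a useless medication and may skip effective alternatives. Type II (false negative): failing to conclude that a new drug lowers cholesterol when it is — shelving an effective drug — patients miss out on a treatment that would have helped. Which is costlier depends on domain priorities and is a judgement call rather than a statistical fact.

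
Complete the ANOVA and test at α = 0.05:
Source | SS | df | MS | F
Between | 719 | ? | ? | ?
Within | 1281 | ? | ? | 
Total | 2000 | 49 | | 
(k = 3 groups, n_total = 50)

df_between = 2, df_within = 47. MS_between = 359.5, MS_within = 27.26. F = 13.19, F_crit ≈ 3.195. Reject H₀.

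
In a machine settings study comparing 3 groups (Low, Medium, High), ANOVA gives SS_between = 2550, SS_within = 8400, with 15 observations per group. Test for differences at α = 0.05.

df_between = 2, df_within = 42. F = MS_between/MS_within = 1275.0/200.0 = 6.375. F_crit ≈ 3.22. Reject H₀. At least one mean differs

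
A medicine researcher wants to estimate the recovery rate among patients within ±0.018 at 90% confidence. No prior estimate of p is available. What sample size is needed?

Conservative approach: use p = 0.5 (maximizes p(1-p) = 0.25). n = z²(0.25)/E² = 1.645²×0.25/0.018² = 2088.0 → n = 2088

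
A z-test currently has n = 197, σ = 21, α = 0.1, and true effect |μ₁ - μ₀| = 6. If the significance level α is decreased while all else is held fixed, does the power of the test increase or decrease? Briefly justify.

Power decreases: a smaller α raises the critical value, so less of the H₁ sampling distribution falls in the rejection region.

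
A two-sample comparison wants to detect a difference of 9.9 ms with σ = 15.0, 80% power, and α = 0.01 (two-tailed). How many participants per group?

n per group = 2(z_α/2 + z_β)²σ²/d² = 2×(2.576 + 0.84)²×15.0²/9.9² = 53.6 → n = 54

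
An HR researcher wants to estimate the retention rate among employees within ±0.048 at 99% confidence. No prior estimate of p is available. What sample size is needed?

Conservative approach: use p = 0.5 (maximizes p(1-p) = 0.25). n = z²(0.25)/E² = 2.576²×0.25/0.048² = 720.03 → n = 721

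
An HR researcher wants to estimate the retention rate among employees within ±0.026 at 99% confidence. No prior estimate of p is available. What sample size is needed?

Conservative approach: use p = 0.5 (maximizes p(1-p) = 0.25). n = z²(0.25)/E² = 2.576²×0.25/0.026² = 2454.1 → n = 2455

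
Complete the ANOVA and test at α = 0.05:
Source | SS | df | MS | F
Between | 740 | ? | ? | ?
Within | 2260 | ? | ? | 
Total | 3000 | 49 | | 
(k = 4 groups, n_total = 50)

df_between = 3, df_within = 46. MS_between = 246.67, MS_within = 49.13. F = 5.021, F_crit ≈ 2.807. Reject H₀.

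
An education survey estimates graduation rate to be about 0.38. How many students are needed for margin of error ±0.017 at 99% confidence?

n = z²p(1-p)/E² = 2.576²×0.38×0.62/0.017² = 5409.6 → n = 5410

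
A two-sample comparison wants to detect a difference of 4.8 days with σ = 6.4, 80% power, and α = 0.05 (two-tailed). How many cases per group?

n per group = 2(z_α/2 + z_β)²σ²/d² = 2×(1.96 + 0.84)²×6.4²/4.8² = 27.9 → n = 28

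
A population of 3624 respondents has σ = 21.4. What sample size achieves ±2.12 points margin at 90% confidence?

Without FPC: n₀ = (1.645×21.4/2.12)² = 275.732. With FPC: n = n₀N/(n₀+N-1) = 256.3 → n = 257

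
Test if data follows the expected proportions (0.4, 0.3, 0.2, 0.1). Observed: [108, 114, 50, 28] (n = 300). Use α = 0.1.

Expected: [120.0, 90.0, 60.0, 30.0]. χ² = 9.4. df = 3, critical = 6.251. Reject H₀.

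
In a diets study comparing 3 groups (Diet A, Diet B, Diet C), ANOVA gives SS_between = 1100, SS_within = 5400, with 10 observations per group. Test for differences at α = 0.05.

df_between = 2, df_within = 27. F = MS_between/MS_within = 550.0/200.0 = 2.75. F_crit ≈ 3.354. Fail to reject H₀.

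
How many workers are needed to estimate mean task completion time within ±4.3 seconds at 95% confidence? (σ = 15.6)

n = (z*σ/E)² = (1.96×15.6/4.3)² = 50.6 → n = 51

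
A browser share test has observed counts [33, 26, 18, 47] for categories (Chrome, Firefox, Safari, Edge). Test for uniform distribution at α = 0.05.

Expected = 31 each. χ² = Σ(O-E)²/E = 14.645. df = 3, critical value = 7.815. Reject H₀.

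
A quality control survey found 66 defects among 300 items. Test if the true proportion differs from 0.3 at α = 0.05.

p̂ = 0.22, p₀ = 0.3. z = (p̂ - p₀)/√(p₀(1-p₀)/n) = -3.024. Critical: ±1.96. Reject H₀.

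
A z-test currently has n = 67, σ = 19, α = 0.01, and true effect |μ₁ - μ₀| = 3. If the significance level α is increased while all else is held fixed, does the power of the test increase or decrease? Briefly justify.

Power increases: a larger α lowers the critical value, so more of the H₁ sampling distribution falls in the rejection region.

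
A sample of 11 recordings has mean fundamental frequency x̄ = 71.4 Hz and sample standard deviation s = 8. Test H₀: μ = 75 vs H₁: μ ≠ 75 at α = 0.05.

t = (x̄ - μ₀)/(s/√n) = (71.4 - 75)/(8/√11) = -1.492. df = 10, critical t = ±2.228. Fail to reject H₀.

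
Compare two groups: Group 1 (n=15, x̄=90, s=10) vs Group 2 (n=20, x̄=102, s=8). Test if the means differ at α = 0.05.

Pooled sp = 8.9. t = -3.946, df = 33. Critical t = ±2.035. Reject H₀.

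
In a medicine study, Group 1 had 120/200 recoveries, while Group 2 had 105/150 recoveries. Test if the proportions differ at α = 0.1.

p̂₁ = 0.6, p̂₂ = 0.7, pooled p̂ = 0.643. z = -1.932. Critical: ±1.645. Reject H₀.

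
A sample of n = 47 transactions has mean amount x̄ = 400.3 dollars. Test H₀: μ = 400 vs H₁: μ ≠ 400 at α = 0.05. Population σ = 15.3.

z = (x̄ - μ₀)/(σ/√n) = (400.3 - 400)/(15.3/√47) = 0.134. Critical value: ±1.96. Since |0.134| ≤ 1.96, Fail to reject H₀.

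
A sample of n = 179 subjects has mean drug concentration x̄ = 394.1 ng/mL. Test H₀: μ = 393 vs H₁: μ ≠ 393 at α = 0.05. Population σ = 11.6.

z = (x̄ - μ₀)/(σ/√n) = (394.1 - 393)/(11.6/√179) = 1.269. Critical value: ±1.96. Since |1.269| ≤ 1.96, Fail to reject H₀.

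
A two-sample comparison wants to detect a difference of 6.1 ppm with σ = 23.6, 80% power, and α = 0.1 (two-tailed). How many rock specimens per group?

n per group = 2(z_α/2 + z_β)²σ²/d² = 2×(1.645 + 0.84)²×23.6²/6.1² = 184.9 → n = 185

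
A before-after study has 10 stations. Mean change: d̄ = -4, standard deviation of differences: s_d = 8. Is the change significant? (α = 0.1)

t = d̄/(s_d/√n) = -4/(8/√10) = -1.581. df = 9, critical t = ±1.833. Fail to reject H₀.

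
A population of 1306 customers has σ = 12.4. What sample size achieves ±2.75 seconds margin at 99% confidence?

Without FPC: n₀ = (2.576×12.4/2.75)² = 134.918. With FPC: n = n₀N/(n₀+N-1) = 122.4 → n = 123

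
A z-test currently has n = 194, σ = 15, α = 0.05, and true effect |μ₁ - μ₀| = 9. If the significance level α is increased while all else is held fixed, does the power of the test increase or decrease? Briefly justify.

Power increases: a larger α lowers the critical value, so more of the H₁ sampling distribution falls in the rejection region.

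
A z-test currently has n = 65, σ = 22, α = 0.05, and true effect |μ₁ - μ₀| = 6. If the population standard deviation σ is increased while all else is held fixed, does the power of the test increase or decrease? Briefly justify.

Power decreases: a larger σ inflates the standard error σ/√n, pulling the sampling distribution under H₁ back toward the critical value.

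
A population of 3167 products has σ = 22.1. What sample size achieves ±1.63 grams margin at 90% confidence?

Without FPC: n₀ = (1.645×22.1/1.63)² = 497.441. With FPC: n = n₀N/(n₀+N-1) = 430.03 → n = 431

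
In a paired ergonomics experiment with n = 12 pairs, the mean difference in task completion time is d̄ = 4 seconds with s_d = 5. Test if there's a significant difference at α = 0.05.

t = d̄/(s_d/√n) = 4/(5/√12) = 2.771. df = 11, critical t = ±2.201. Reject H₀.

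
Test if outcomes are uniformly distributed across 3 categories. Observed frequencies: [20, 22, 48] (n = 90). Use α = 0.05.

Expected = 30 each. χ² = Σ(O-E)²/E = 16.267. df = 2, critical value = 5.991. Reject H₀.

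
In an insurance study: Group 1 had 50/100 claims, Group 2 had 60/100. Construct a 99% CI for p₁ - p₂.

p̂₁ = 0.5, p̂₂ = 0.6. Difference = -0.1. CI = (-0.28, 0.08)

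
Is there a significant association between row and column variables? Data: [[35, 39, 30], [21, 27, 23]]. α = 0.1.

χ² = 0.398. df = 2, critical = 4.605. Fail to reject H₀. No evidence of dependence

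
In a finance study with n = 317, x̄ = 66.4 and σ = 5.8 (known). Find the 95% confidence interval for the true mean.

CI = x̄ ± z*(σ/√n) = 66.4 ± 1.96(5.8/√317) = 66.4 ± 0.64 = (65.76, 67.04)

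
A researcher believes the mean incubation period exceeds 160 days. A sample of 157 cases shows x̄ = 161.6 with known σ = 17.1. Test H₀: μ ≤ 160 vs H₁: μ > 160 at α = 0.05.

z = 1.172. Critical value: 1.645. Fail to reject H₀.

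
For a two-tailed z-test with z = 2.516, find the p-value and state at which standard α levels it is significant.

p = 2·P(Z > |2.516|) = 2·(1 - Φ(2.516)) ≈ 0.0119. Significant at α = 0.1; Significant at α = 0.05.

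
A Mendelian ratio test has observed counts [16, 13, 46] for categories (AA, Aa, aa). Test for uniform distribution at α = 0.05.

Expected = 25 each. χ² = Σ(O-E)²/E = 26.64. df = 2, critical value = 5.991. Reject H₀.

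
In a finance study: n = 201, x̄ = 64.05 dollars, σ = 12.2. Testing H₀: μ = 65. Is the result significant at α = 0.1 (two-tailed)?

z = (64.05 - 65)/(12.2/√201) = -1.104. Since |z| ≤ 1.645, not significant at α = 0.1.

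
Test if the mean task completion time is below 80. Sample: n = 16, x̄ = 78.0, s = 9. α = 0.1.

t = (78.0 - 80)/(9/√16) = -0.889, df = 15. Critical t = -1.341. Fail to reject H₀.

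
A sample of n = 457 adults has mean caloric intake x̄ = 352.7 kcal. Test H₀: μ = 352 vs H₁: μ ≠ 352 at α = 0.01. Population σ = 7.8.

z = (x̄ - μ₀)/(σ/√n) = (352.7 - 352)/(7.8/√457) = 1.918. Critical value: ±2.576. Since |1.918| ≤ 2.576, Fail to reject H₀.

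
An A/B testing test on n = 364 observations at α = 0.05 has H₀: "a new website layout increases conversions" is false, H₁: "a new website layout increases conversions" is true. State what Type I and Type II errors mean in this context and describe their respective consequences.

Type I (false positive): concluding that a new website layout increases conversions when it is not — rolling out a layout that doesn't actually help — wasted engineering effort. Type II (false negative): failing to conclude that a new website layout increases conversions when it is — discarding a layout that would have improved conversions — lost revenue. Which is costlier depends on domain priorities and is a judgement call rather than a statistical fact.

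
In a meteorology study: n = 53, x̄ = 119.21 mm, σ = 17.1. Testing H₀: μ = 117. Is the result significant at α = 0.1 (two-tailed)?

z = (119.21 - 117)/(17.1/√53) = 0.941. Since |z| ≤ 1.645, not significant at α = 0.1.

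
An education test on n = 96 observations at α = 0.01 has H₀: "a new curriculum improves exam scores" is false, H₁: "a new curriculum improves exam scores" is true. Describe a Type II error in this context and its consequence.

Type II error: failing to reject H₀ when it is false — concluding that a new curriculum improves exam scores is not supported when in fact it is. Consequence: keeping the old curriculum when the new one would have helped students.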